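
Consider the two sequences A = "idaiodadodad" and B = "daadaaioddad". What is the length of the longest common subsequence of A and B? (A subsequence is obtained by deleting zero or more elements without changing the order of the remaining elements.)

8

Backtracking the LCS table gives one alignment: d (A2,B4) → a (A3,B6) → i (A4,B7) → o (A5,B8) → d (A8,B9) → d (A10,B10) → a (A11,B11) → d (A12,B12).
So the longest common subsequence has length 8.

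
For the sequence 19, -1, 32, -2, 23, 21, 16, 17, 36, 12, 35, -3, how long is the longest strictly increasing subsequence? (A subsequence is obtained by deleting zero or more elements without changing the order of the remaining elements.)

4

Scanning left to right, the best length ending at each element is: 19→1, -1→1, 32→2, -2→1, 23→2, 21→2, 16→2, 17→3, 36→4, 12→2, 35→4, -3→1.
So the longest increasing subsequence has length 4, e.g. -1, 16, 17, 36.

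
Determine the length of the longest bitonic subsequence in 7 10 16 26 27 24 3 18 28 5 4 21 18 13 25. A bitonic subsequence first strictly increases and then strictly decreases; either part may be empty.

9

One longest bitonic subsequence is 7, 10, 16, 26, 27, 24, 21, 18, 13 (positions 1,2,3,4,5,6,12,13,14): it rises to 27 then falls. Length 9 is optimal.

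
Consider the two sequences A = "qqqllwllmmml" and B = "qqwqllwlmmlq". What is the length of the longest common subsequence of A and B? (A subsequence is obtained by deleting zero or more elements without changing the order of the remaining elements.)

A longest common subsequence is qqqllwlmml (length 10); the LCS DP confirms no longer common subsequence exists.

10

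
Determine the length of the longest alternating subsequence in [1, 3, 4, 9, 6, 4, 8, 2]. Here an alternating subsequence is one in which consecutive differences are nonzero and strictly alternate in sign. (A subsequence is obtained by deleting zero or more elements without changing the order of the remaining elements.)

5

A longest alternating subsequence is 1, 9, 6, 8, 2 (positions 1,4,5,7,8); its 4 consecutive differences strictly alternate in sign, and length 5 is optimal.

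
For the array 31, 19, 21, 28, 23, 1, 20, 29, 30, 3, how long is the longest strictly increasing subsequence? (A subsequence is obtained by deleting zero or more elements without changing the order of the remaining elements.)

5

One longest increasing subsequence is 19, 21, 28, 29, 30 (positions 2,3,4,8,9), of length 5; no longer one exists.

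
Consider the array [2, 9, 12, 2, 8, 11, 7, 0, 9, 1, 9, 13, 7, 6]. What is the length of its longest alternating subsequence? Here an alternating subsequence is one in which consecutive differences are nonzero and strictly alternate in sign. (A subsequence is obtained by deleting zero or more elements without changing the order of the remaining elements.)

A longest alternating subsequence is 2, 9, 2, 8, 7, 9, 1, 9, 7 (positions 1,2,4,5,7,9,10,11,13); its 8 consecutive differences strictly alternate in sign, and length 9 is optimal.

9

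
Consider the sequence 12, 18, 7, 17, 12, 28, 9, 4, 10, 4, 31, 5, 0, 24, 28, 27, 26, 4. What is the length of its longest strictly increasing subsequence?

5

Let dp[i] be the longest increasing subsequence ending at position i. Then dp = [1, 2, 1, 2, 2, 3, 2, 1, 3, 1, 4, 2, 1, 4, 5, 5, 5, 2].
The maximum is 5; one witness is 7, 9, 10, 24, 28 at positions 3,7,9,14,15.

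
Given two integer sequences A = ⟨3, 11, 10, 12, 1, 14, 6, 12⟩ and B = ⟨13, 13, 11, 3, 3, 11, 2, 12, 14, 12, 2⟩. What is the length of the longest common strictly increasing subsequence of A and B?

4

For each value that appears in both, track the longest common increasing run ending there.
The best achievable length is 4; one witness is 3, 11, 12, 14 (A-positions 1,2,4,6, B-positions 4,6,8,9).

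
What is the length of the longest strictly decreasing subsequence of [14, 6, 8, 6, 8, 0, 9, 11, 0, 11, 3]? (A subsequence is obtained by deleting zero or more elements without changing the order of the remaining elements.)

Let dp[i] be the longest decreasing subsequence ending at position i. Then dp = [1, 2, 2, 3, 2, 4, 2, 2, 4, 2, 4].
The maximum is 4; one witness is 14, 8, 6, 0 at positions 1,3,4,6.

4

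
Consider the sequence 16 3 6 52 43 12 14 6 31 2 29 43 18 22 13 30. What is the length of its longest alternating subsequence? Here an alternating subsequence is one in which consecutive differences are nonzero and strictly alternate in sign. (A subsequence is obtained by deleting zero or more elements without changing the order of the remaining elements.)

Track the best alternating length ending on an up-step vs a down-step at each position: up/down = 1/1, 1/2, 3/2, 3/1, 3/4, 3/4, 5/4, 3/6, 7/4, 1/8, 9/8, 9/4, 9/10, 11/10, 9/12, 13/10.
The maximum over both is 13; one such subsequence is 16, 3, 52, 12, 14, 6, 31, 2, 29, 18, 22, 13, 30.

13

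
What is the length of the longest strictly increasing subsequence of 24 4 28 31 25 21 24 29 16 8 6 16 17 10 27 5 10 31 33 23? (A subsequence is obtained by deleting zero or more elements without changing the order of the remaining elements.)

Scanning left to right, the best length ending at each element is: 24→1, 4→1, 28→2, 31→3, 25→2, 21→2, 24→3, 29→4, 16→2, 8→2, 6→2, 16→3, 17→4, 10→3, 27→5, 5→2, 10→3, 31→6, 33→7, 23→5.
So the longest increasing subsequence has length 7, e.g. 4, 8, 16, 17, 27, 31, 33.

7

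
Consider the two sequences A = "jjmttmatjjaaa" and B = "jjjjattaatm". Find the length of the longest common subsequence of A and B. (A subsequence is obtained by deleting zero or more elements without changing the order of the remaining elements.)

Backtracking the LCS table gives one alignment: j (A1,B1) → j (A2,B2) → j (A9,B3) → j (A10,B4) → a (A11,B5) → a (A12,B8) → a (A13,B9).
So the longest common subsequence has length 7.

7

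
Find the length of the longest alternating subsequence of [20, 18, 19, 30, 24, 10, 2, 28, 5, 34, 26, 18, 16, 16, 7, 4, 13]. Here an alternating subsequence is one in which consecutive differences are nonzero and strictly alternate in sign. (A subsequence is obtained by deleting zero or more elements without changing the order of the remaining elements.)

9

A longest alternating subsequence is 20, 18, 30, 24, 28, 5, 34, 7, 13 (positions 1,2,4,5,8,9,10,15,17); its 8 consecutive differences strictly alternate in sign, and length 9 is optimal.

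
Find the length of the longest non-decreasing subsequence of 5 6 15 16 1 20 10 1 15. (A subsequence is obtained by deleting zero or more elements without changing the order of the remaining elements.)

5

One longest non-decreasing subsequence is 5, 6, 15, 16, 20 (positions 1,2,3,4,6), of length 5; no longer one exists.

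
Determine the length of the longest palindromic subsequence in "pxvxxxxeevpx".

8

Using dp[i][j] = 2 + dp[i+1][j−1] if the ends match, else max(dp[i+1][j], dp[i][j−1]):
dp[1][12] = 8. A witness is xvxxxxvx at positions 2,3,4,5,6,7,10,12.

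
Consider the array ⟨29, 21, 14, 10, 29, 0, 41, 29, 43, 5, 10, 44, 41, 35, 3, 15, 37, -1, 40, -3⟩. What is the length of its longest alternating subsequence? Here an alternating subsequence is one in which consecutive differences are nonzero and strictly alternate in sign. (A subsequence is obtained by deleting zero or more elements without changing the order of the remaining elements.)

14

A longest alternating subsequence is 29, 21, 29, 0, 41, 29, 43, 5, 10, 3, 15, -1, 40, -3 (positions 1,2,5,6,7,8,9,10,11,15,16,18,19,20); its 13 consecutive differences strictly alternate in sign, and length 14 is optimal.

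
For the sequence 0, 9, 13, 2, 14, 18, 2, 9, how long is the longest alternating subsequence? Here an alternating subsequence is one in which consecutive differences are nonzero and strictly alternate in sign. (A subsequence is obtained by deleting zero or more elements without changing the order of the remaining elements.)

Track the best alternating length ending on an up-step vs a down-step at each position: up/down = 1/1, 2/1, 2/1, 2/3, 4/1, 4/1, 2/5, 6/5.
The maximum over both is 6; one such subsequence is 0, 9, 2, 14, 2, 9.

6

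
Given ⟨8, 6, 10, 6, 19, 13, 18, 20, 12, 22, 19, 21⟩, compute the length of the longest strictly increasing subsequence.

Scanning left to right, the best length ending at each element is: 8→1, 6→1, 10→2, 6→1, 19→3, 13→3, 18→4, 20→5, 12→3, 22→6, 19→5, 21→6.
So the longest increasing subsequence has length 6, e.g. 8, 10, 13, 18, 20, 22.

6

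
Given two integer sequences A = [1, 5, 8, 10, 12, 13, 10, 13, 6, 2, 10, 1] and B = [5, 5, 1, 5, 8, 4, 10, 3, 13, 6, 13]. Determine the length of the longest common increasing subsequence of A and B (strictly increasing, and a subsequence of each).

5

A longest common strictly increasing subsequence is 1, 5, 8, 10, 13 (length 5); it appears in order in both A and B, and no longer such subsequence exists.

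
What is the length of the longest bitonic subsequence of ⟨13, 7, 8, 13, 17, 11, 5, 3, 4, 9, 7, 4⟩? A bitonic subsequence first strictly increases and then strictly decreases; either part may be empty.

One longest bitonic subsequence is 7, 8, 13, 17, 11, 9, 7, 4 (positions 2,3,4,5,6,10,11,12): it rises to 17 then falls. Length 8 is optimal.

8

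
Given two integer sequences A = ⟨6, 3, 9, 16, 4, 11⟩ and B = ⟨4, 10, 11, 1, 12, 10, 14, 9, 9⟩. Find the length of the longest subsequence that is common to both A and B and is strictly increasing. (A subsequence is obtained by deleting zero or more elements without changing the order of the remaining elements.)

A longest common strictly increasing subsequence is 4, 11 (length 2); it appears in order in both A and B, and no longer such subsequence exists.

2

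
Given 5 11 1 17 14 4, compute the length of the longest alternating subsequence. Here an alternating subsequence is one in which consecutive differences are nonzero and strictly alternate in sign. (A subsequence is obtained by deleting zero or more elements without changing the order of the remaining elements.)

5

Track the best alternating length ending on an up-step vs a down-step at each position: up/down = 1/1, 2/1, 1/3, 4/1, 4/5, 4/5.
The maximum over both is 5; one such subsequence is 5, 11, 1, 17, 14.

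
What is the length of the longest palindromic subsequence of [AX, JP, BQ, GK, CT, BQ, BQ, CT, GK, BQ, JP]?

10

One longest palindromic subsequence is JP BQ GK CT BQ BQ CT GK BQ JP (positions 2,3,4,5,6,7,8,9,10,11); it reads the same forward and backward, and the interval DP gives dp[1][11] = 10.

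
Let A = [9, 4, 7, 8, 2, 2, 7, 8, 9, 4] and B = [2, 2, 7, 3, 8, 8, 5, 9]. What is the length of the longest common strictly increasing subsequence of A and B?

For each value that appears in both, track the longest common increasing run ending there.
The best achievable length is 4; one witness is 2, 7, 8, 9 (A-positions 5,7,8,9, B-positions 1,3,5,8).

4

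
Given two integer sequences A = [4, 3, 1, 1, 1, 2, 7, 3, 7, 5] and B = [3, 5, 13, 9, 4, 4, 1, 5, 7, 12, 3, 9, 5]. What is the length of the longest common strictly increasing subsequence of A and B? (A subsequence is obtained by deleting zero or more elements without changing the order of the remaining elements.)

3

A longest common strictly increasing subsequence is 1, 3, 5 (length 3); it appears in order in both A and B, and no longer such subsequence exists.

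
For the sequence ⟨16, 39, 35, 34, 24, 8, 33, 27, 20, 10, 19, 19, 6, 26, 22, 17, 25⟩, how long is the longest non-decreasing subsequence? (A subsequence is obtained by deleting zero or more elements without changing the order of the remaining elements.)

One longest non-decreasing subsequence is 8, 10, 19, 19, 22, 25 (positions 6,10,11,12,15,17), of length 6; no longer one exists.

6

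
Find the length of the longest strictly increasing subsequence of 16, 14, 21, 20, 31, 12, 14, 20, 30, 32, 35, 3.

One longest increasing subsequence is 12, 14, 20, 30, 32, 35 (positions 6,7,8,9,10,11), of length 6; no longer one exists.

6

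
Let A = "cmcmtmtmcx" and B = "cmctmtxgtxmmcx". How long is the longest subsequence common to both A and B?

9

A longest common subsequence is cmcmtmmcx (length 9); the LCS DP confirms no longer common subsequence exists.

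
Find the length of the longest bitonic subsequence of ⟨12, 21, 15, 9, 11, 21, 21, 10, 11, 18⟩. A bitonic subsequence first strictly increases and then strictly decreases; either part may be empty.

Let inc[i] be the LIS ending at i and dec[i] the longest strictly decreasing subsequence starting at i. inc = [1, 2, 2, 1, 2, 3, 3, 2, 3, 4], dec = [3, 4, 3, 1, 2, 2, 2, 1, 1, 1].
max_i inc[i]+dec[i]−1 = 5, with one witness 12, 21, 15, 11, 10.

5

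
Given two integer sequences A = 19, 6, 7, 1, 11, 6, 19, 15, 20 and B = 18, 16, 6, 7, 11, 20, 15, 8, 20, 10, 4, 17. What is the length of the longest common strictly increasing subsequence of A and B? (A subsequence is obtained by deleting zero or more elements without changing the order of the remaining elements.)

A longest common strictly increasing subsequence is 6, 7, 11, 15, 20 (length 5); it appears in order in both A and B, and no longer such subsequence exists.

5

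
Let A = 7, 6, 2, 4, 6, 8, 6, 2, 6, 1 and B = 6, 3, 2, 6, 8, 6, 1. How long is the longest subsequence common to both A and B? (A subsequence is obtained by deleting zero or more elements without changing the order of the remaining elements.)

6

A longest common subsequence is 6, 2, 6, 8, 6, 1 (length 6); the LCS DP confirms no longer common subsequence exists.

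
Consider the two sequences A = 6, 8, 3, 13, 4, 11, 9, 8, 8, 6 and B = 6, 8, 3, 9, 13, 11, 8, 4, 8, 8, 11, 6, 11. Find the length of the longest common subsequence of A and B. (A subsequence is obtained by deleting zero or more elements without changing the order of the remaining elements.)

8

Backtracking the LCS table gives one alignment: 6 (A1,B1) → 8 (A2,B2) → 3 (A3,B3) → 13 (A4,B5) → 4 (A5,B8) → 8 (A8,B9) → 8 (A9,B10) → 6 (A10,B12).
So the longest common subsequence has length 8.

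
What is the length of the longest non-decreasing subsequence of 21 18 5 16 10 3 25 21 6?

One longest non-decreasing subsequence is 5, 16, 25 (positions 3,4,7), of length 3; no longer one exists.

3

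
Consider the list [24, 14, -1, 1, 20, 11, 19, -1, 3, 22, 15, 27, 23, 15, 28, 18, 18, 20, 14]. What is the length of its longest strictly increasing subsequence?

7

Scanning left to right, the best length ending at each element is: 24→1, 14→1, -1→1, 1→2, 20→3, 11→3, 19→4, -1→1, 3→3, 22→5, 15→4, 27→6, 23→6, 15→4, 28→7, 18→5, 18→5, 20→6, 14→4.
So the longest increasing subsequence has length 7, e.g. -1, 1, 11, 19, 22, 27, 28.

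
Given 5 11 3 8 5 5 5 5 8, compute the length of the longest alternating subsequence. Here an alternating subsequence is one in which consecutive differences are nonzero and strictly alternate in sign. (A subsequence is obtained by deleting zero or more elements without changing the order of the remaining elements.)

Track the best alternating length ending on an up-step vs a down-step at each position: up/down = 1/1, 2/1, 1/3, 4/3, 4/5, 4/5, 4/5, 4/5, 6/3.
The maximum over both is 6; one such subsequence is 5, 11, 3, 8, 5, 8.

6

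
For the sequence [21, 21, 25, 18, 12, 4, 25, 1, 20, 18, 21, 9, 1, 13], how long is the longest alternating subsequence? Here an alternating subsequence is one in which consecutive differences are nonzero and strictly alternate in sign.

Track the best alternating length ending on an up-step vs a down-step at each position: up/down = 1/1, 1/1, 2/1, 1/3, 1/3, 1/3, 4/1, 1/5, 6/5, 6/7, 8/5, 6/9, 1/9, 10/9.
The maximum over both is 10; one such subsequence is 21, 25, 18, 25, 1, 20, 18, 21, 9, 13.

10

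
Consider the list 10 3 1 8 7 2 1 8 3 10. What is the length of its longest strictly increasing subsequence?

4

Let dp[i] be the longest increasing subsequence ending at position i. Then dp = [1, 1, 1, 2, 2, 2, 1, 3, 3, 4].
The maximum is 4; one witness is 3, 7, 8, 10 at positions 2,5,8,10.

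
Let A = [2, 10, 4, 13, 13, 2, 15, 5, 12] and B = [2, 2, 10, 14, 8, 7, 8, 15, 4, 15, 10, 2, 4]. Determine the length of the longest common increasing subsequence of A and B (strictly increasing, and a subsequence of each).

A longest common strictly increasing subsequence is 2, 10, 15 (length 3); it appears in order in both A and B, and no longer such subsequence exists.

3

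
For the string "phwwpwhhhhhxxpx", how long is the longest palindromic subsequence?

One longest palindromic subsequence is phhhhhhp (positions 1,2,7,8,9,10,11,14); it reads the same forward and backward, and the interval DP gives dp[1][15] = 8.

8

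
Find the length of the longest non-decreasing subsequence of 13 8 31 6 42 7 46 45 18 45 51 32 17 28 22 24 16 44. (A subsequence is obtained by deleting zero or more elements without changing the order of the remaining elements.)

6

Let dp[i] be the longest non-decreasing subsequence ending at position i. Then dp = [1, 1, 2, 1, 3, 2, 4, 4, 3, 5, 6, 4, 3, 4, 4, 5, 3, 6].
The maximum is 6; one witness is 13, 31, 42, 45, 45, 51 at positions 1,3,5,8,10,11.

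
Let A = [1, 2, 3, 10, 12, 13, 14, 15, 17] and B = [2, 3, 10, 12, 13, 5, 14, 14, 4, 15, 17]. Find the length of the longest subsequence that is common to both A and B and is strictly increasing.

8

For each value that appears in both, track the longest common increasing run ending there.
The best achievable length is 8; one witness is 2, 3, 10, 12, 13, 14, 15, 17 (A-positions 2,3,4,5,6,7,8,9, B-positions 1,2,3,4,5,7,10,11).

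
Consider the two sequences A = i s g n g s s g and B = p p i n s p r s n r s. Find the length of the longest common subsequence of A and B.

4

A longest common subsequence is isns (length 4); the LCS DP confirms no longer common subsequence exists.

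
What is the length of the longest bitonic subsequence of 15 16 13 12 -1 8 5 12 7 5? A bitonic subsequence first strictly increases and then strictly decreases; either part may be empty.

7

Let inc[i] be the LIS ending at i and dec[i] the longest strictly decreasing subsequence starting at i. inc = [1, 2, 1, 1, 1, 2, 2, 3, 3, 2], dec = [6, 6, 5, 4, 1, 3, 1, 3, 2, 1].
max_i inc[i]+dec[i]−1 = 7, with one witness 15, 16, 13, 12, 8, 7, 5.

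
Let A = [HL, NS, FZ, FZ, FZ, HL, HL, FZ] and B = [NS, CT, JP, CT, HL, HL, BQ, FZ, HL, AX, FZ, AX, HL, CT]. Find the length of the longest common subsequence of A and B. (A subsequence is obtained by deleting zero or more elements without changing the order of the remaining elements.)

Backtracking the LCS table gives one alignment: HL (A1,B6) → FZ (A3,B8) → FZ (A4,B11) → HL (A6,B13).
So the longest common subsequence has length 4.

4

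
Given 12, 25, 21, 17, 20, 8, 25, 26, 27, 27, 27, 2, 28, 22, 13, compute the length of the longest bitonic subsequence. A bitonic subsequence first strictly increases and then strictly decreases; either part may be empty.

One longest bitonic subsequence is 12, 17, 20, 25, 26, 27, 28, 22, 13 (positions 1,4,5,7,8,9,13,14,15): it rises to 28 then falls. Length 9 is optimal.

9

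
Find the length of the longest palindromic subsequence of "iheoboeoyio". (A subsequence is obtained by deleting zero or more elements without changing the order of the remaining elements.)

Using dp[i][j] = 2 + dp[i+1][j−1] if the ends match, else max(dp[i+1][j], dp[i][j−1]):
dp[1][11] = 7. A witness is ieoboei at positions 1,3,4,5,6,7,10.

7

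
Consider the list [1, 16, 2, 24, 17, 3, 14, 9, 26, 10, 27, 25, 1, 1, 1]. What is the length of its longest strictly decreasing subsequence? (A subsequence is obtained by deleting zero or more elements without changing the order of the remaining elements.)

One longest decreasing subsequence is 24, 17, 14, 9, 1 (positions 4,5,7,8,13), of length 5; no longer one exists.

5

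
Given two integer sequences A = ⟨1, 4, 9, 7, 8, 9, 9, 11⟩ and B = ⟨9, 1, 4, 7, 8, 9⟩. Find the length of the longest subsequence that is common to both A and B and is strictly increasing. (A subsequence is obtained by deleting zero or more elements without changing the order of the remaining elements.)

5

For each value that appears in both, track the longest common increasing run ending there.
The best achievable length is 5; one witness is 1, 4, 7, 8, 9 (A-positions 1,2,4,5,6, B-positions 2,3,4,5,6).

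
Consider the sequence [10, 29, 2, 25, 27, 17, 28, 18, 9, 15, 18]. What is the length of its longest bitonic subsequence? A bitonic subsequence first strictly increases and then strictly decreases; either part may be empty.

6

One longest bitonic subsequence is 10, 25, 27, 28, 18, 15 (positions 1,4,5,7,8,10): it rises to 28 then falls. Length 6 is optimal.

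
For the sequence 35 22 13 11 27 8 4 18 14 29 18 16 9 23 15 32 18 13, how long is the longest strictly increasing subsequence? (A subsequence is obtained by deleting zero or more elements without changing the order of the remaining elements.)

5

Let dp[i] be the longest increasing subsequence ending at position i. Then dp = [1, 1, 1, 1, 2, 1, 1, 2, 2, 3, 3, 3, 2, 4, 3, 5, 4, 3].
The maximum is 5; one witness is 13, 14, 18, 23, 32 at positions 3,9,11,14,16.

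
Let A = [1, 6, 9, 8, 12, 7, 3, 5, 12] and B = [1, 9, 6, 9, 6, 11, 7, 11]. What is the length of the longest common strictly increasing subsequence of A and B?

A longest common strictly increasing subsequence is 1, 6, 9 (length 3); it appears in order in both A and B, and no longer such subsequence exists.

3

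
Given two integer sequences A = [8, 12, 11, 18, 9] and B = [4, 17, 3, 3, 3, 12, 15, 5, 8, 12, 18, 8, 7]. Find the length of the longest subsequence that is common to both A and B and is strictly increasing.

A longest common strictly increasing subsequence is 8, 12, 18 (length 3); it appears in order in both A and B, and no longer such subsequence exists.

3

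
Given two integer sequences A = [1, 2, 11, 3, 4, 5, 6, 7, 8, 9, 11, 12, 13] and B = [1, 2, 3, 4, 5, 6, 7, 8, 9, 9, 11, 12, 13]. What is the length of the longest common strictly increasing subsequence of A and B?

For each value that appears in both, track the longest common increasing run ending there.
The best achievable length is 12; one witness is 1, 2, 3, 4, 5, 6, 7, 8, 9, 11, 12, 13 (A-positions 1,2,4,5,6,7,8,9,10,11,12,13, B-positions 1,2,3,4,5,6,7,8,9,11,12,13).

12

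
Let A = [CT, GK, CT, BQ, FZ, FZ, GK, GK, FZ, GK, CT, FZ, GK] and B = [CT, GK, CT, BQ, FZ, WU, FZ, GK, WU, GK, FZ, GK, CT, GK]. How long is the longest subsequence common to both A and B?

12

A longest common subsequence is CT, GK, CT, BQ, FZ, FZ, GK, GK, FZ, GK, CT, GK (length 12); the LCS DP confirms no longer common subsequence exists.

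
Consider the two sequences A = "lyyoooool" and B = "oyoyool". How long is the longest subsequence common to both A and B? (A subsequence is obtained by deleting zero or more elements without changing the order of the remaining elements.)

5

Backtracking the LCS table gives one alignment: y (A2,B2) → y (A3,B4) → o (A7,B5) → o (A8,B6) → l (A9,B7).
So the longest common subsequence has length 5.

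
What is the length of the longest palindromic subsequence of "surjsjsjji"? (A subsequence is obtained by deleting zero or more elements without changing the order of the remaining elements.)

One longest palindromic subsequence is jjsjj (positions 4,6,7,8,9); it reads the same forward and backward, and the interval DP gives dp[1][10] = 5.

5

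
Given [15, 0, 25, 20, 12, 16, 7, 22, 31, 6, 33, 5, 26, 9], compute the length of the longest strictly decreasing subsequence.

Let dp[i] be the longest decreasing subsequence ending at position i. Then dp = [1, 2, 1, 2, 3, 3, 4, 2, 1, 5, 1, 6, 2, 4].
The maximum is 6; one witness is 25, 20, 12, 7, 6, 5 at positions 3,4,5,7,10,12.

6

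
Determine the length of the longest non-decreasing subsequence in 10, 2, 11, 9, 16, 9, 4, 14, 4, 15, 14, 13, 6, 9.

5

One longest non-decreasing subsequence is 2, 9, 9, 14, 15 (positions 2,4,6,8,10), of length 5; no longer one exists.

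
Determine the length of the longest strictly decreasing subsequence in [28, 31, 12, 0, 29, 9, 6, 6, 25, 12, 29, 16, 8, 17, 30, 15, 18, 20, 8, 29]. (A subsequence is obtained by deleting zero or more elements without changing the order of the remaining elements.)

One longest decreasing subsequence is 31, 29, 25, 16, 15, 8 (positions 2,5,9,12,16,19), of length 6; no longer one exists.

6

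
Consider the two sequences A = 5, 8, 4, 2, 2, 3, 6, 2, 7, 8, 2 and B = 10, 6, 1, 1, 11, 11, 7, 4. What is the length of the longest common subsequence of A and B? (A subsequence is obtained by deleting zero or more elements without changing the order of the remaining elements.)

2

A longest common subsequence is 6, 7 (length 2); the LCS DP confirms no longer common subsequence exists.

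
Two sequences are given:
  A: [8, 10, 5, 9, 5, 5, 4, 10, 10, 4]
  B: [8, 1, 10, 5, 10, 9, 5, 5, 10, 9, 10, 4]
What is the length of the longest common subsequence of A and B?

A longest common subsequence is 8, 10, 5, 9, 5, 5, 10, 10, 4 (length 9); the LCS DP confirms no longer common subsequence exists.

9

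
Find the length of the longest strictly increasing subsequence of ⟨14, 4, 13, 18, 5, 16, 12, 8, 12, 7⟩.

4

One longest increasing subsequence is 4, 5, 8, 12 (positions 2,5,8,9), of length 4; no longer one exists.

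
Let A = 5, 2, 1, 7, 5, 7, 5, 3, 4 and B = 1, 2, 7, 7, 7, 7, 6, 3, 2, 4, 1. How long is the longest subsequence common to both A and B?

5

A longest common subsequence is 2, 7, 7, 3, 4 (length 5); the LCS DP confirms no longer common subsequence exists.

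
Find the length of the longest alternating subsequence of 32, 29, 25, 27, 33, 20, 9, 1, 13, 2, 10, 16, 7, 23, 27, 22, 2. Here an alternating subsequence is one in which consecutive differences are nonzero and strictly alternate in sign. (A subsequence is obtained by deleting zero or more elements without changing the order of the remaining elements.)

A longest alternating subsequence is 32, 25, 27, 9, 13, 2, 10, 7, 23, 22 (positions 1,3,4,7,9,10,11,13,14,16); its 9 consecutive differences strictly alternate in sign, and length 10 is optimal.

10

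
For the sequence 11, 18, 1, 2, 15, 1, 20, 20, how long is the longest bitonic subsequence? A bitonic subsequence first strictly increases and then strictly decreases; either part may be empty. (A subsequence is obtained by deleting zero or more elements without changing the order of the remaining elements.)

4

One longest bitonic subsequence is 11, 18, 15, 1 (positions 1,2,5,6): it rises to 18 then falls. Length 4 is optimal.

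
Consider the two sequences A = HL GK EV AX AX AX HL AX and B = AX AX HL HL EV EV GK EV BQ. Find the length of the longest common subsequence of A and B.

3

A longest common subsequence is HL, GK, EV (length 3); the LCS DP confirms no longer common subsequence exists.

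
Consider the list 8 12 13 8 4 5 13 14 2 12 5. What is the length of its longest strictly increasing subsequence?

4

One longest increasing subsequence is 8, 12, 13, 14 (positions 1,2,3,8), of length 4; no longer one exists.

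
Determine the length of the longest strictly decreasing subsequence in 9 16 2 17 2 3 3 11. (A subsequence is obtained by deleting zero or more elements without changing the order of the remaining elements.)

2

Scanning left to right, the best length ending at each element is: 9→1, 16→1, 2→2, 17→1, 2→2, 3→2, 3→2, 11→2.
So the longest decreasing subsequence has length 2, e.g. 9, 2.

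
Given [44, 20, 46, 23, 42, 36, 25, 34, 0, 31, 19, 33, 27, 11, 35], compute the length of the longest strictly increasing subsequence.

6

Scanning left to right, the best length ending at each element is: 44→1, 20→1, 46→2, 23→2, 42→3, 36→3, 25→3, 34→4, 0→1, 31→4, 19→2, 33→5, 27→4, 11→2, 35→6.
So the longest increasing subsequence has length 6, e.g. 20, 23, 25, 31, 33, 35.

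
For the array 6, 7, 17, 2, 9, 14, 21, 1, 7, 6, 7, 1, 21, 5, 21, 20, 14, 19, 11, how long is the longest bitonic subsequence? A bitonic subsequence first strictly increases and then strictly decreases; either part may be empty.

8

One longest bitonic subsequence is 6, 7, 9, 14, 21, 20, 19, 11 (positions 1,2,5,6,7,16,18,19): it rises to 21 then falls. Length 8 is optimal.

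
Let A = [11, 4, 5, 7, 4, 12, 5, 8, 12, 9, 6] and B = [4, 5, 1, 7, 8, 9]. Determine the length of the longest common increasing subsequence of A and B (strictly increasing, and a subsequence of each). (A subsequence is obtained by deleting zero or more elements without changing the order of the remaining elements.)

For each value that appears in both, track the longest common increasing run ending there.
The best achievable length is 5; one witness is 4, 5, 7, 8, 9 (A-positions 2,3,4,8,10, B-positions 1,2,4,5,6).

5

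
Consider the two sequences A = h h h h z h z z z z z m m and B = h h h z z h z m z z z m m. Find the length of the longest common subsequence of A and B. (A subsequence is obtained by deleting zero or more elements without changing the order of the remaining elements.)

11

Backtracking the LCS table gives one alignment: h (A1,B1) → h (A2,B2) → h (A3,B3) → z (A5,B5) → h (A6,B6) → z (A7,B7) → z (A9,B9) → z (A10,B10) → z (A11,B11) → m (A12,B12) → m (A13,B13).
So the longest common subsequence has length 11.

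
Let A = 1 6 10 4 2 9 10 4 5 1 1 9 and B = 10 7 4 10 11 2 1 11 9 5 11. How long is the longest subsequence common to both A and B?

Backtracking the LCS table gives one alignment: 10 (A3,B1) → 4 (A4,B3) → 2 (A5,B6) → 9 (A6,B9) → 5 (A9,B10).
So the longest common subsequence has length 5.

5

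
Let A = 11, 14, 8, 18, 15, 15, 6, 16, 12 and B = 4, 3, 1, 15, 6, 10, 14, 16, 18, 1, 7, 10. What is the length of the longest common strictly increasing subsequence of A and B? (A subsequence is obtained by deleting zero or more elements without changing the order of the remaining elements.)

2

For each value that appears in both, track the longest common increasing run ending there.
The best achievable length is 2; one witness is 15, 16 (A-positions 5,8, B-positions 4,8).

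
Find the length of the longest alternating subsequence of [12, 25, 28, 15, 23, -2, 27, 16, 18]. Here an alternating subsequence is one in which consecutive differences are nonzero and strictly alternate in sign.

A longest alternating subsequence is 12, 25, 15, 23, -2, 27, 16, 18 (positions 1,2,4,5,6,7,8,9); its 7 consecutive differences strictly alternate in sign, and length 8 is optimal.

8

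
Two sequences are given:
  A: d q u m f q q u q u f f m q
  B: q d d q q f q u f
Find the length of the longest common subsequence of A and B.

Backtracking the LCS table gives one alignment: d (A1,B3) → q (A2,B5) → f (A5,B6) → q (A9,B7) → u (A10,B8) → f (A12,B9).
So the longest common subsequence has length 6.

6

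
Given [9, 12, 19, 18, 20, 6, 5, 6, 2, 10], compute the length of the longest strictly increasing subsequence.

4

One longest increasing subsequence is 9, 12, 19, 20 (positions 1,2,3,5), of length 4; no longer one exists.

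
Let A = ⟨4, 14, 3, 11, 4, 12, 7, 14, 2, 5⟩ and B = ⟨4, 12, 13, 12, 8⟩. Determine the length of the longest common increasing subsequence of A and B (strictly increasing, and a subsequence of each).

A longest common strictly increasing subsequence is 4, 12 (length 2); it appears in order in both A and B, and no longer such subsequence exists.

2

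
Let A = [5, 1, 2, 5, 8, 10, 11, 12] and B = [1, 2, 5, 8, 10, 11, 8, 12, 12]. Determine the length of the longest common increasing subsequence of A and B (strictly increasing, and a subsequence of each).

For each value that appears in both, track the longest common increasing run ending there.
The best achievable length is 7; one witness is 1, 2, 5, 8, 10, 11, 12 (A-positions 2,3,4,5,6,7,8, B-positions 1,2,3,4,5,6,8).

7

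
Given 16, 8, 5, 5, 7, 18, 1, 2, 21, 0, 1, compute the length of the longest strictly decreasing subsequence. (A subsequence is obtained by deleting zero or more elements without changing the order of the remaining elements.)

5

Scanning left to right, the best length ending at each element is: 16→1, 8→2, 5→3, 5→3, 7→3, 18→1, 1→4, 2→4, 21→1, 0→5, 1→5.
So the longest decreasing subsequence has length 5, e.g. 16, 8, 5, 1, 0.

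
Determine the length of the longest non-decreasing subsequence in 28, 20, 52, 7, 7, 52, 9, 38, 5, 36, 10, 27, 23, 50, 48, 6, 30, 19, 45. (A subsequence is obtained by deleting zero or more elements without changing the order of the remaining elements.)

Scanning left to right, the best length ending at each element is: 28→1, 20→1, 52→2, 7→1, 7→2, 52→3, 9→3, 38→4, 5→1, 36→4, 10→4, 27→5, 23→5, 50→6, 48→6, 6→2, 30→6, 19→5, 45→7.
So the longest non-decreasing subsequence has length 7, e.g. 7, 7, 9, 10, 27, 30, 45.

7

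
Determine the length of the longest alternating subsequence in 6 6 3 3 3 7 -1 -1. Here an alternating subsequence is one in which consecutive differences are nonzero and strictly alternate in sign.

4

Track the best alternating length ending on an up-step vs a down-step at each position: up/down = 1/1, 1/1, 1/2, 1/2, 1/2, 3/1, 1/4, 1/4.
The maximum over both is 4; one such subsequence is 6, 3, 7, -1.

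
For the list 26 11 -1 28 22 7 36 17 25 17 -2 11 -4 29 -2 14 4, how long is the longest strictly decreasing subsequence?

5

Scanning left to right, the best length ending at each element is: 26→1, 11→2, -1→3, 28→1, 22→2, 7→3, 36→1, 17→3, 25→2, 17→3, -2→4, 11→4, -4→5, 29→2, -2→5, 14→4, 4→5.
So the longest decreasing subsequence has length 5, e.g. 26, 11, -1, -2, -4.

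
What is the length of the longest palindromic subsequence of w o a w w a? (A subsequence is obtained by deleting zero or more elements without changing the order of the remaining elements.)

4

One longest palindromic subsequence is awwa (positions 3,4,5,6); it reads the same forward and backward, and the interval DP gives dp[1][6] = 4.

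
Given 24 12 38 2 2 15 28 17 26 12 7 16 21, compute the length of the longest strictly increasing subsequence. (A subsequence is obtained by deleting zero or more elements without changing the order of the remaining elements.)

4

Let dp[i] be the longest increasing subsequence ending at position i. Then dp = [1, 1, 2, 1, 1, 2, 3, 3, 4, 2, 2, 3, 4].
The maximum is 4; one witness is 12, 15, 17, 26 at positions 2,6,8,9.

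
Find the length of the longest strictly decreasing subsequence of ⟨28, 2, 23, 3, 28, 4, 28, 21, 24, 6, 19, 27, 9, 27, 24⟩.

Let dp[i] be the longest decreasing subsequence ending at position i. Then dp = [1, 2, 2, 3, 1, 3, 1, 3, 2, 4, 4, 2, 5, 2, 3].
The maximum is 5; one witness is 28, 23, 21, 19, 9 at positions 1,3,8,11,13.

5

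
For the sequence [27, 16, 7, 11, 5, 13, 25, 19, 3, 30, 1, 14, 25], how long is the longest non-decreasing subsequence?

5

Scanning left to right, the best length ending at each element is: 27→1, 16→1, 7→1, 11→2, 5→1, 13→3, 25→4, 19→4, 3→1, 30→5, 1→1, 14→4, 25→5.
So the longest non-decreasing subsequence has length 5, e.g. 7, 11, 13, 25, 30.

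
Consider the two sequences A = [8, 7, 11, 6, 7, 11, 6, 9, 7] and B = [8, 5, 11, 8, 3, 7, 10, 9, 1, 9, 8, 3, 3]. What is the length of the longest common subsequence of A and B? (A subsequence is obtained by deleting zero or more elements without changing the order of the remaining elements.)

A longest common subsequence is 8, 11, 7, 9 (length 4); the LCS DP confirms no longer common subsequence exists.

4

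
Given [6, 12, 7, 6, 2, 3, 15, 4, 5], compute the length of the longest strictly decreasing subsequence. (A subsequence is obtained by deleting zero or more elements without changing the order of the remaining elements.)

4

Scanning left to right, the best length ending at each element is: 6→1, 12→1, 7→2, 6→3, 2→4, 3→4, 15→1, 4→4, 5→4.
So the longest decreasing subsequence has length 4, e.g. 12, 7, 6, 2.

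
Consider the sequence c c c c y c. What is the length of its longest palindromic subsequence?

One longest palindromic subsequence is ccccc (positions 1,2,3,4,6); it reads the same forward and backward, and the interval DP gives dp[1][6] = 5.

5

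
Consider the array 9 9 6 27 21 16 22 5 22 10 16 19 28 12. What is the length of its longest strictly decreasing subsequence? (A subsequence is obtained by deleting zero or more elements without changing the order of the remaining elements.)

One longest decreasing subsequence is 27, 21, 16, 5 (positions 4,5,6,8), of length 4; no longer one exists.

4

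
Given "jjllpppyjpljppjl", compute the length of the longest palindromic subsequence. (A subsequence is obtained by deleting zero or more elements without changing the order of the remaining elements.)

10

Using dp[i][j] = 2 + dp[i+1][j−1] if the ends match, else max(dp[i+1][j], dp[i][j−1]):
dp[1][16] = 10. A witness is jjlppppljj at positions 1,2,3,5,6,7,10,11,12,15.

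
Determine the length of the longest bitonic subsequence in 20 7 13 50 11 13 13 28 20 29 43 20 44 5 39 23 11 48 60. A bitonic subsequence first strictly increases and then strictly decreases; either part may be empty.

10

Let inc[i] be the LIS ending at i and dec[i] the longest strictly decreasing subsequence starting at i. inc = [1, 1, 2, 3, 2, 3, 3, 4, 4, 5, 6, 4, 7, 1, 6, 5, 2, 8, 9], dec = [4, 2, 3, 5, 2, 2, 2, 3, 2, 3, 4, 2, 4, 1, 3, 2, 1, 1, 1].
max_i inc[i]+dec[i]−1 = 10, with one witness 7, 11, 13, 28, 29, 43, 44, 39, 23, 11.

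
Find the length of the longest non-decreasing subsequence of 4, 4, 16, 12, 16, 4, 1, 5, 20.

Let dp[i] be the longest non-decreasing subsequence ending at position i. Then dp = [1, 2, 3, 3, 4, 3, 1, 4, 5].
The maximum is 5; one witness is 4, 4, 16, 16, 20 at positions 1,2,3,5,9.

5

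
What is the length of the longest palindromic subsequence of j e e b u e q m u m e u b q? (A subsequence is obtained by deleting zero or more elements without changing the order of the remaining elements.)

One longest palindromic subsequence is buemumeub (positions 4,5,6,8,9,10,11,12,13); it reads the same forward and backward, and the interval DP gives dp[1][14] = 9.

9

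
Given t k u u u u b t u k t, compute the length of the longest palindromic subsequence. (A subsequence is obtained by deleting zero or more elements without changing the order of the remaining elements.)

One longest palindromic subsequence is tkuuuuukt (positions 1,2,3,4,5,6,9,10,11); it reads the same forward and backward, and the interval DP gives dp[1][11] = 9.

9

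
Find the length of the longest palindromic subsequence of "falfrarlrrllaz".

One longest palindromic subsequence is alrrlrrla (positions 2,3,5,7,8,9,10,12,13); it reads the same forward and backward, and the interval DP gives dp[1][14] = 9.

9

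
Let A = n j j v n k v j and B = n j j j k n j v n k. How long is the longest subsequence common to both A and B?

6

A longest common subsequence is njjvnk (length 6); the LCS DP confirms no longer common subsequence exists.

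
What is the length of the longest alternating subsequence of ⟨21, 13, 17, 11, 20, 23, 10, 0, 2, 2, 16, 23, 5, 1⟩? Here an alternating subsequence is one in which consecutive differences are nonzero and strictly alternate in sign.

Track the best alternating length ending on an up-step vs a down-step at each position: up/down = 1/1, 1/2, 3/2, 1/4, 5/2, 5/1, 1/6, 1/6, 7/6, 7/6, 7/6, 7/1, 7/8, 7/8.
The maximum over both is 8; one such subsequence is 21, 13, 17, 11, 20, 10, 16, 5.

8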